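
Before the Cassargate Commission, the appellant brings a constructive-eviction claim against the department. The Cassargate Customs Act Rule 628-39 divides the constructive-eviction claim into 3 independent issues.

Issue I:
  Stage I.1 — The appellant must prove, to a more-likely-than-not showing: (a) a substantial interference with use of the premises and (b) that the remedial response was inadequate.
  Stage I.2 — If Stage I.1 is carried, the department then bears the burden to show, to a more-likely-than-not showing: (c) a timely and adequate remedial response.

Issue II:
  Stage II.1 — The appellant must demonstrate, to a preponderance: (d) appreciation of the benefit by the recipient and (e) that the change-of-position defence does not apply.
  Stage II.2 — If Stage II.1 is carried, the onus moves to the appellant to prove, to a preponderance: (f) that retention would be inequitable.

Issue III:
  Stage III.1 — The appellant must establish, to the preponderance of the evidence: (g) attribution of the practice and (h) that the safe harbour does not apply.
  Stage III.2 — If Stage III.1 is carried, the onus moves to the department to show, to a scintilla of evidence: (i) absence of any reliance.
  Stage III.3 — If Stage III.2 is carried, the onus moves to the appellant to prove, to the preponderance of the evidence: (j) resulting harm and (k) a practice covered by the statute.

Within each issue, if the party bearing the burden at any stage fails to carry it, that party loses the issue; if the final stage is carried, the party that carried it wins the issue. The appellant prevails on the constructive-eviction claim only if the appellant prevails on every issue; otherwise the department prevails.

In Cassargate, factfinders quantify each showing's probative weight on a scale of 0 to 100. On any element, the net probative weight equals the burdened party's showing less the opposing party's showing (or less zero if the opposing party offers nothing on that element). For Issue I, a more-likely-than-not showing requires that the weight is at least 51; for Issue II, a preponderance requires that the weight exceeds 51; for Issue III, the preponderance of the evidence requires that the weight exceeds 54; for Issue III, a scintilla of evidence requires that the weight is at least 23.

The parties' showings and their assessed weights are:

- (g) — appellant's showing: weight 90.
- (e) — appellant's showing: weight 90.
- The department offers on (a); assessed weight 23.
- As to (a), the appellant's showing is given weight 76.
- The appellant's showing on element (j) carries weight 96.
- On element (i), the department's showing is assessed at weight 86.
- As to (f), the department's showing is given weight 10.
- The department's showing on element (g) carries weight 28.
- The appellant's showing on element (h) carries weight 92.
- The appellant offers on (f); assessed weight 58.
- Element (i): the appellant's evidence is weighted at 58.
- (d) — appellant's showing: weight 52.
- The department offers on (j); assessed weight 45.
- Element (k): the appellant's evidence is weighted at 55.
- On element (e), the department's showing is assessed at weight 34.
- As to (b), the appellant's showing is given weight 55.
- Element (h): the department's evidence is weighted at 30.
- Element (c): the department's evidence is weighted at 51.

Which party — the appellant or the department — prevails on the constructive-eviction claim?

department

— Issue I —
At Stage I.1 the appellant must meet a more-likely-than-not showing (weight is at least 51): on (a) the weight is 76 less the opposing 23 gives net 53, which does reach 51, so (a) meets the standard; on (b) the weight is 55, which does reach 51, so (b) meets the standard.
  Stage I.1 carried; the burden shifts to the department.
At Stage I.2 the department must meet a more-likely-than-not showing (weight is at least 51): on (c) the weight is 51, ≥ 51, so (c) meets the standard.
  Stage I.2 carried; the final stage is satisfied.
With every stage satisfied, the department prevails on this issue.
— Issue II —
At Stage II.1 the appellant must meet a preponderance (weight exceeds 51): on (d) the weight is 52, which does exceed 51, so (d) meets the standard; on (e) the weight is 90 less the opposing 34 gives net 56, > 51, so (e) meets the standard.
  Stage II.1 is satisfied; the appellant continues to bear the burden.
At Stage II.2 the appellant must meet a preponderance (weight exceeds 51): on (f) the weight is 58 less the opposing 10 gives net 48, which does not exceed 51, so (f) does not meet the standard.
  Not every element is met, so the appellant fails to carry Stage II.2.
The analysis ends at Stage II.2; the department prevails on this issue.
— Issue III —
Stage III.1 — burden on appellant; standard: the preponderance of the evidence (weight exceeds 54).
    (g): 90 − 28 = 62 > 54 [met]
    (h): 92 − 30 = 62 > 54 [met]
  The appellant carries Stage III.1; the department now bears the burden.
Stage III.2 — burden on department; standard: a scintilla of evidence (weight is at least 23).
    (i): 86 − 58 = 28 ≥ 23 [met]
  Stage III.2 carried; the burden shifts to the appellant.
Stage III.3 — burden on appellant; standard: the preponderance of the evidence (weight exceeds 54).
    (j): 96 − 45 = 51 ≤ 54 [not met]
    (k): 55 > 54 [met]
  Not every element is met, so the appellant fails to carry Stage III.3.
The department prevails on this issue.
Per-issue: Issue I → department; Issue II → department; Issue III → department. The appellant must prevail on every issue; overall, the department prevails.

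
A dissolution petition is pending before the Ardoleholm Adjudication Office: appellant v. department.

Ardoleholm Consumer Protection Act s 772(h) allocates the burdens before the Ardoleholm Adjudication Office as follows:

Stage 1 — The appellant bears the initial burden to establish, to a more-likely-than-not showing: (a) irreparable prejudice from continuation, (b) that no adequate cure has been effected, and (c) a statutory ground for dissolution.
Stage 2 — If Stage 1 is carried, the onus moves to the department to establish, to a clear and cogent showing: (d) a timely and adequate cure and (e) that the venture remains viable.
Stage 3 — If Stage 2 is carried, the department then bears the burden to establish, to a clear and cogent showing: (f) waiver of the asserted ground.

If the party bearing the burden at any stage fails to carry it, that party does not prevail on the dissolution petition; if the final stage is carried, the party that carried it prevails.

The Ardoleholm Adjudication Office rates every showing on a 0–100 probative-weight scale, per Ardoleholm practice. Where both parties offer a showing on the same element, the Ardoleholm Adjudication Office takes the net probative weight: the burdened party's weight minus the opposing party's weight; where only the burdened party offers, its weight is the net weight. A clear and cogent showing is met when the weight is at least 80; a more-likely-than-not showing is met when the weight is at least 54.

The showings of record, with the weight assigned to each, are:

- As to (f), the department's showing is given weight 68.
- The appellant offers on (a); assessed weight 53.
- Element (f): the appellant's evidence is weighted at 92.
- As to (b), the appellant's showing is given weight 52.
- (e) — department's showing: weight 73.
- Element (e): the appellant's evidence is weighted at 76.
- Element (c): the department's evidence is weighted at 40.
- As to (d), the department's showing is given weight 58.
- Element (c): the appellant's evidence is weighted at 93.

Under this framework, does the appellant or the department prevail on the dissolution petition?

Stage 1 — burden on appellant; standard: a more-likely-than-not showing (weight is at least 54).
    (a): 53 < 54 [not met]
    (b): 52 < 54 [not met]
    (c): 93 − 40 = 53 < 54 [not met]
  The appellant does not carry Stage 1.
The department prevails.

department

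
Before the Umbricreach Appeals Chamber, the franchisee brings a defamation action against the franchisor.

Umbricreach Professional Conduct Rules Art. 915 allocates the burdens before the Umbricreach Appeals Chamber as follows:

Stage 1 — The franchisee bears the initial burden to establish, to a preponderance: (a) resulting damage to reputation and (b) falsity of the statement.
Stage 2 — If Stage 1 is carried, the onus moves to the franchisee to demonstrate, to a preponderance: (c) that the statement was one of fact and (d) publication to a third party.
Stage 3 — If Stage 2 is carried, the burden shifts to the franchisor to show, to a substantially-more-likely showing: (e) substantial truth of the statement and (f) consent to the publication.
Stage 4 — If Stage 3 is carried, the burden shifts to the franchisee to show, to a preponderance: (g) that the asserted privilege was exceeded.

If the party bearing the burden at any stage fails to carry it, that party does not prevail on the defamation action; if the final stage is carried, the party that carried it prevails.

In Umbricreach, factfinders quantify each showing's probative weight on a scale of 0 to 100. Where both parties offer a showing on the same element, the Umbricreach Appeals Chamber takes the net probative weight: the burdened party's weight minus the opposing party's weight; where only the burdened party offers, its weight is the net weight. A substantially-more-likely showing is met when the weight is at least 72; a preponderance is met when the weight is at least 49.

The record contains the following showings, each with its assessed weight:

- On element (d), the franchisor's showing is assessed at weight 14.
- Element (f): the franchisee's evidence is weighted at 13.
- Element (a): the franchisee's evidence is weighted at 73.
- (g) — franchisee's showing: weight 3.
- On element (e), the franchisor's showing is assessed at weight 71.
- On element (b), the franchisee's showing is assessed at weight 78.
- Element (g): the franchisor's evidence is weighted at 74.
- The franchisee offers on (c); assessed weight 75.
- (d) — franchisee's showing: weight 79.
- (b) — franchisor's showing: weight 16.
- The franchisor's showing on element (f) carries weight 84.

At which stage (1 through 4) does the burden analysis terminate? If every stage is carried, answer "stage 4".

stage 3

Stage 1 — burden on franchisee; standard: a preponderance (weight is at least 49).
    (a): 73 ≥ 49 [met]
    (b): 78 − 16 = 62 ≥ 49 [met]
  Stage 1 is satisfied; the franchisee continues to bear the burden.
Stage 2 — burden on franchisee; standard: a preponderance (weight is at least 49).
    (c): 75 ≥ 49 [met]
    (d): 79 − 14 = 65 ≥ 49 [met]
  All elements met. The burden passes to the franchisor.
Stage 3 — burden on franchisor; standard: a substantially-more-likely showing (weight is at least 72).
    (e): 71 < 72 [not met]
    (f): 84 − 13 = 71 < 72 [not met]
  The franchisor does not carry Stage 3.
The analysis ends at Stage 3; the franchisee prevails.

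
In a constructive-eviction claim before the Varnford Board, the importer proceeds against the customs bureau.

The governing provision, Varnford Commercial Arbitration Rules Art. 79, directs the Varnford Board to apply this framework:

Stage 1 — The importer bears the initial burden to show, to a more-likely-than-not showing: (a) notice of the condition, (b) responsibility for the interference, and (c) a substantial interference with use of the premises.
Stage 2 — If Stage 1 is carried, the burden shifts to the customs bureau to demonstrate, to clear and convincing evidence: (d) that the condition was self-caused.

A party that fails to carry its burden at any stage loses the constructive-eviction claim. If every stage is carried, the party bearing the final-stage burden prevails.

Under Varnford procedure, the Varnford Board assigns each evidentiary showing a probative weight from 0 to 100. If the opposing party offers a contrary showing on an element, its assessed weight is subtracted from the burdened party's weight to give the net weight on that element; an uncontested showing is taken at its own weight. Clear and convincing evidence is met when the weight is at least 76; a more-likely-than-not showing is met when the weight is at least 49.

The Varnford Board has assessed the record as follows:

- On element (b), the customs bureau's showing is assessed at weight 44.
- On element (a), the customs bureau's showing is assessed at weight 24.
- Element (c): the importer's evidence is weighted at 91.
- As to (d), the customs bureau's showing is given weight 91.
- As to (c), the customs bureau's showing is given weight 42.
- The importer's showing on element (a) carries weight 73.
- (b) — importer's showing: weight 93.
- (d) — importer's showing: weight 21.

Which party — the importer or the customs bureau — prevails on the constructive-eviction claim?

Stage 1 (importer, a more-likely-than-not showing, weight is at least 49): (a) net 73−24=49 ≥ 49 — meets; (b) net 93−44=49 ≥ 49 — meets; (c) net 91−42=49 ≥ 49 — meets.
  All elements met. The burden passes to the customs bureau.
Stage 2 (customs bureau, clear and convincing evidence, weight is at least 76): (d) net 91−21=70 < 76 — fails.
  Not every element is met, so the customs bureau fails to carry Stage 2.
The analysis ends at Stage 2; the importer prevails.

importer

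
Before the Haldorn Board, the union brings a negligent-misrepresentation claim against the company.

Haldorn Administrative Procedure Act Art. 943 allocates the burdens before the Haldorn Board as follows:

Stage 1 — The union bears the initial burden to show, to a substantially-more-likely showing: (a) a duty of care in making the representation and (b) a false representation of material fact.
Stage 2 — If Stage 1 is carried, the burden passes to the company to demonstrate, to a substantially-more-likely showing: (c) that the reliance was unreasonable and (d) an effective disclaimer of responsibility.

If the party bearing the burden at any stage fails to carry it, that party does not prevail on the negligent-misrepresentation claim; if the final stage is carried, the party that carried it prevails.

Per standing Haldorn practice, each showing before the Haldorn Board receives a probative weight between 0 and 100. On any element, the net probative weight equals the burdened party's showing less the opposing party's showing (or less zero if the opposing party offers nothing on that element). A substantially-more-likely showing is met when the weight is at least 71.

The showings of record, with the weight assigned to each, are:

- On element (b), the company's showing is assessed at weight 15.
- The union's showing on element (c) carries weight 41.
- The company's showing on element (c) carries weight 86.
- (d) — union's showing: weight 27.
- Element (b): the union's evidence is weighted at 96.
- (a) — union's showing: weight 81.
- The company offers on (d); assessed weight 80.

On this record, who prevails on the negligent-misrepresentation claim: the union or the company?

union

At Stage 1 the union must meet a substantially-more-likely showing (weight is at least 71): on (a) the weight is 81, which does reach 71, so (a) meets the standard; on (b) the weight is 96 less the opposing 15 gives net 81, which does reach 71, so (b) meets the standard.
  Stage 1 is satisfied; the onus moves to the company.
At Stage 2 the company must meet a substantially-more-likely showing (weight is at least 71): on (c) the weight is 86 less the opposing 41 gives net 45, < 71, so (c) does not meet the standard; on (d) the weight is 80 less the opposing 27 gives net 53, which does not reach 71, so (d) does not meet the standard.
  The company does not carry Stage 2.
The analysis ends at Stage 2; the union prevails.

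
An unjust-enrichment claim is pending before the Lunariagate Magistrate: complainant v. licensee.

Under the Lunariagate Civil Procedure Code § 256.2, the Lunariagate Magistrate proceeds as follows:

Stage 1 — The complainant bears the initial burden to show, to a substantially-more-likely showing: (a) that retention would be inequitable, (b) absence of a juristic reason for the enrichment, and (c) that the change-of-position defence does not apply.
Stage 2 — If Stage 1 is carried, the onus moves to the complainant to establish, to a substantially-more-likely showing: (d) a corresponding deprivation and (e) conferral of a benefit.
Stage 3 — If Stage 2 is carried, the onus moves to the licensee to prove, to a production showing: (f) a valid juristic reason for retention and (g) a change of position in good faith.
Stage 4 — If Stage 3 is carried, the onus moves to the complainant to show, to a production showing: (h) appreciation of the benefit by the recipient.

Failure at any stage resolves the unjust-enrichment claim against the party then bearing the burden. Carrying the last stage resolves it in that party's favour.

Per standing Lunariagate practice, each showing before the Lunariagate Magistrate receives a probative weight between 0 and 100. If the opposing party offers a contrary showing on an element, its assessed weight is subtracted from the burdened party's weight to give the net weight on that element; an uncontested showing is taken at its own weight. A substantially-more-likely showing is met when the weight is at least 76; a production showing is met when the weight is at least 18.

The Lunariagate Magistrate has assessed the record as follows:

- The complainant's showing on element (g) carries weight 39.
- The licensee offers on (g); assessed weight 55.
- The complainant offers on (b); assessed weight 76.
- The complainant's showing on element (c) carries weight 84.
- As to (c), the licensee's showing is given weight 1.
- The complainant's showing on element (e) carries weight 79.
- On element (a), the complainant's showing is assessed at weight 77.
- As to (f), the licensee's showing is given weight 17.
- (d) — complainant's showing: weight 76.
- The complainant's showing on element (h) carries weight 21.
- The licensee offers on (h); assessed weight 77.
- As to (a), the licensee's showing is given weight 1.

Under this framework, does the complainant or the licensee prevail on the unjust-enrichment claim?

At Stage 1 the complainant must meet a substantially-more-likely showing (weight is at least 76): on (a) the weight is 77 less the opposing 1 gives net 76, ≥ 76, so (a) meets the standard; on (b) the weight is 76, which does reach 76, so (b) meets the standard; on (c) the weight is 84 less the opposing 1 gives net 83, which does reach 76, so (c) meets the standard.
  Stage 1 carried; the burden remains with the complainant.
At Stage 2 the complainant must meet a substantially-more-likely showing (weight is at least 76): on (d) the weight is 76, ≥ 76, so (d) meets the standard; on (e) the weight is 79, ≥ 76, so (e) meets the standard.
  Stage 2 is satisfied; the onus moves to the licensee.
At Stage 3 the licensee must meet a production showing (weight is at least 18): on (f) the weight is 17, which does not reach 18, so (f) does not meet the standard; on (g) the weight is 55 less the opposing 39 gives net 16, which does not reach 18, so (g) does not meet the standard.
  The licensee does not carry Stage 3.
The complainant prevails.

complainant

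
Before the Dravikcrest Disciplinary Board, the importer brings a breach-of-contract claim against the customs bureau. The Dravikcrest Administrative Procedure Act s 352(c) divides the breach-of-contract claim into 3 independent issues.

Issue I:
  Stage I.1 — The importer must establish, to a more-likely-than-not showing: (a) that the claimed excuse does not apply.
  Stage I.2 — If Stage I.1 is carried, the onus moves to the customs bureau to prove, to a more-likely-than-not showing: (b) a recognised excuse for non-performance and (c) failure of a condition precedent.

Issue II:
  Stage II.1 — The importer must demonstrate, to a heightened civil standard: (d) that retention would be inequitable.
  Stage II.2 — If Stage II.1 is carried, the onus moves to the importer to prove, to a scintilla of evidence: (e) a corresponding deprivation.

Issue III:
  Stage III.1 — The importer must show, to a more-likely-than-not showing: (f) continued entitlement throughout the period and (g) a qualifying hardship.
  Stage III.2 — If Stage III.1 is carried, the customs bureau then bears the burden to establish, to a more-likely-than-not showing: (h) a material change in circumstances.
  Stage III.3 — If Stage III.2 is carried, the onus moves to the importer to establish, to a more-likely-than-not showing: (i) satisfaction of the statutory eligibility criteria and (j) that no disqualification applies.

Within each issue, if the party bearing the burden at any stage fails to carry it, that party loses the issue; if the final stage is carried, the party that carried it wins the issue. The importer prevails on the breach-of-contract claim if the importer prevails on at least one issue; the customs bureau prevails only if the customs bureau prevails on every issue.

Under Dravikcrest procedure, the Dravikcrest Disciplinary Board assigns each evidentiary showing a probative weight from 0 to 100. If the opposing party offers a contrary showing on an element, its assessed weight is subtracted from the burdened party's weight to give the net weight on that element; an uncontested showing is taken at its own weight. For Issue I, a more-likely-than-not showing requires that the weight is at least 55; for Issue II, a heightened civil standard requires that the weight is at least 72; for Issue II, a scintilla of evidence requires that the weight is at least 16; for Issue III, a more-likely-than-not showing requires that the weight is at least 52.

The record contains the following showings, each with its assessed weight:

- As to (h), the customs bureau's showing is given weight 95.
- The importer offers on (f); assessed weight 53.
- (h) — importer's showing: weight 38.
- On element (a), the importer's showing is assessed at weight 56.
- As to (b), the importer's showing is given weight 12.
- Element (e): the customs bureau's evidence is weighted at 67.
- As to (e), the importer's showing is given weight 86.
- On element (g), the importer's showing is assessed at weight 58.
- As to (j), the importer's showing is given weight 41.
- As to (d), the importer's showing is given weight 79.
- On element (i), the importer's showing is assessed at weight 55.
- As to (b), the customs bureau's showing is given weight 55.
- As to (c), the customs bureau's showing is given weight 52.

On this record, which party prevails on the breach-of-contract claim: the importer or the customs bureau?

— Issue I —
At Stage I.1 the importer must meet a more-likely-than-not showing (weight is at least 55): on (a) the weight is 56, ≥ 55, so (a) meets the standard.
  Stage I.1 carried; the burden shifts to the customs bureau.
At Stage I.2 the customs bureau must meet a more-likely-than-not showing (weight is at least 55): on (b) the weight is 55 less the opposing 12 gives net 43, < 55, so (b) does not meet the standard; on (c) the weight is 52, < 55, so (c) does not meet the standard.
  Stage I.2 not carried; the customs bureau fails its burden.
The importer prevails on this issue.
— Issue II —
At Stage II.1 the importer must meet a heightened civil standard (weight is at least 72): on (d) the weight is 79, ≥ 72, so (d) meets the standard.
  Stage II.1 is satisfied; the importer continues to bear the burden.
At Stage II.2 the importer must meet a scintilla of evidence (weight is at least 16): on (e) the weight is 86 less the opposing 67 gives net 19, which does reach 16, so (e) meets the standard.
  All elements met at the final stage.
With every stage satisfied, the importer prevails on this issue.
— Issue III —
Stage III.1 — burden on importer; standard: a more-likely-than-not showing (weight is at least 52).
    (f): 53 ≥ 52 [met]
    (g): 58 ≥ 52 [met]
  All elements met. The burden passes to the customs bureau.
Stage III.2 — burden on customs bureau; standard: a more-likely-than-not showing (weight is at least 52).
    (h): 95 − 38 = 57 ≥ 52 [met]
  Stage III.2 carried; the burden shifts to the importer.
Stage III.3 — burden on importer; standard: a more-likely-than-not showing (weight is at least 52).
    (i): 55 ≥ 52 [met]
    (j): 41 < 52 [not met]
  Not every element is met, so the importer fails to carry Stage III.3.
The customs bureau prevails on this issue.
Per-issue: Issue I → importer; Issue II → importer; Issue III → customs bureau. The importer must prevail on at least one issue; overall, the importer prevails.

importer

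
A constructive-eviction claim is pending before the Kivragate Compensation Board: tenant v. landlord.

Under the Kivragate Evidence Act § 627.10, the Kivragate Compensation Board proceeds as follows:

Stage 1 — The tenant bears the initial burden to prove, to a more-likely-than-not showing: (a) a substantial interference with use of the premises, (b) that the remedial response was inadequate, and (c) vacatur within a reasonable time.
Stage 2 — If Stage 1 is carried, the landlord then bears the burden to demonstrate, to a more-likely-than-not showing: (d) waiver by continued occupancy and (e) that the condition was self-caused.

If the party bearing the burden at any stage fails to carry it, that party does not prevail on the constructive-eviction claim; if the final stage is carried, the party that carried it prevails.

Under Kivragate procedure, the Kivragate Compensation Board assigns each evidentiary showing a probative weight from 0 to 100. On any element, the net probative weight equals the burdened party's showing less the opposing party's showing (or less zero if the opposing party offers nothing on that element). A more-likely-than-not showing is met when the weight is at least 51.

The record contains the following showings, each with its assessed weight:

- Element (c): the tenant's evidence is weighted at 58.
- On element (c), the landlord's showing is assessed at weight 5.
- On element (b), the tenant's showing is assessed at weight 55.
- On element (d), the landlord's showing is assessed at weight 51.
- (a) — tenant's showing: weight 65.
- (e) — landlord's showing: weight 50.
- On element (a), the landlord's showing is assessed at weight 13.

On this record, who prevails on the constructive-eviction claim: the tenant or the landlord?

Stage 1 (tenant, a more-likely-than-not showing, weight is at least 51): (a) net 65−13=52 ≥ 51 — meets; (b) 55 ≥ 51 — meets; (c) net 58−5=53 ≥ 51 — meets.
  Stage 1 carried; the burden shifts to the landlord.
Stage 2 (landlord, a more-likely-than-not showing, weight is at least 51): (d) 51 ≥ 51 — meets; (e) 50 < 51 — fails.
  Stage 2 not carried; the landlord fails its burden.
The tenant prevails.

tenant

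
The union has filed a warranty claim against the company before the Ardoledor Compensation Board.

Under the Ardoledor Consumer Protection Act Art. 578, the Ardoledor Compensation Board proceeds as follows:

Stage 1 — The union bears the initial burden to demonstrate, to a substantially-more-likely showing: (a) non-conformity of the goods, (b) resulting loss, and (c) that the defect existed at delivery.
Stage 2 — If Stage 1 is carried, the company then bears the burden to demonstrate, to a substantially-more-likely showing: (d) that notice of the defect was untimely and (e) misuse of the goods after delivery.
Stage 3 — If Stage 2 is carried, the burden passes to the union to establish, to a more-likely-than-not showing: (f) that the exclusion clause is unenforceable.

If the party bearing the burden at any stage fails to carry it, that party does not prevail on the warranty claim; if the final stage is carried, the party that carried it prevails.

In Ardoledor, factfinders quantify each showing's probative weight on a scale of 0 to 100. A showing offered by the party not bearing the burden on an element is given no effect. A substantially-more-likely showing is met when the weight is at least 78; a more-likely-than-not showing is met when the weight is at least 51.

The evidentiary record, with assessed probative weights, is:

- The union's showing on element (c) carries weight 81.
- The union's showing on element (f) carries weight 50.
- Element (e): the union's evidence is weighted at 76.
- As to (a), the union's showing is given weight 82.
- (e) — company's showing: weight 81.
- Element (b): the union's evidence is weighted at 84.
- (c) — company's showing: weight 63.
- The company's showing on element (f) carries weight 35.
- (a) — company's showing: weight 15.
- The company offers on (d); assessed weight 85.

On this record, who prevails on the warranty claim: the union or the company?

At Stage 1 the union must meet a substantially-more-likely showing (weight is at least 78): on (a) the weight is 82 (the company's 15 is given no effect), ≥ 78, so (a) meets the standard; on (b) the weight is 84, ≥ 78, so (b) meets the standard; on (c) the weight is 81 (the company's 63 is given no effect), ≥ 78, so (c) meets the standard.
  The union carries Stage 1; the company now bears the burden.
At Stage 2 the company must meet a substantially-more-likely showing (weight is at least 78): on (d) the weight is 85, ≥ 78, so (d) meets the standard; on (e) the weight is 81 (the union's 76 is given no effect), which does reach 78, so (e) meets the standard.
  Stage 2 is satisfied; the onus moves to the union.
At Stage 3 the union must meet a more-likely-than-not showing (weight is at least 51): on (f) the weight is 50 (the company's 35 is given no effect), < 51, so (f) does not meet the standard.
  The union does not carry Stage 3.
So the company prevails.

company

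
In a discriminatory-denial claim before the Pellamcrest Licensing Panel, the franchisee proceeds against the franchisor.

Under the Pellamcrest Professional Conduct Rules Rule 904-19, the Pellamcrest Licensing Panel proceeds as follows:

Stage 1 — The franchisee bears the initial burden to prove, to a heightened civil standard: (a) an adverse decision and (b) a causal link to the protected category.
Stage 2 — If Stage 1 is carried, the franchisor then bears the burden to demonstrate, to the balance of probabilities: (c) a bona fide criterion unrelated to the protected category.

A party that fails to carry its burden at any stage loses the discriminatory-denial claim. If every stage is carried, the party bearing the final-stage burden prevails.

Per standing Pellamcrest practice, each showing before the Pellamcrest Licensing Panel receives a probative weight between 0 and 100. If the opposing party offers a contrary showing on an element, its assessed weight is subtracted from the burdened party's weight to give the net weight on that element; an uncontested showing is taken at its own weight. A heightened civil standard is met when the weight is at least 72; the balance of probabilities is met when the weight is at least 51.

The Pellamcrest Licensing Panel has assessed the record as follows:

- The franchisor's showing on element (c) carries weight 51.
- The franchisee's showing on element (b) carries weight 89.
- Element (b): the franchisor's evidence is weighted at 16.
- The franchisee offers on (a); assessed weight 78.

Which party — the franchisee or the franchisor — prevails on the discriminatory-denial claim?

franchisor

Stage 1 (franchisee, a heightened civil standard, weight is at least 72): (a) 78 ≥ 72 — meets; (b) net 89−16=73 ≥ 72 — meets.
  All elements met. The burden passes to the franchisor.
Stage 2 (franchisor, the balance of probabilities, weight is at least 51): (c) 51 ≥ 51 — meets.
  Stage 2 carried; the final stage is satisfied.
Every stage carried; the franchisor prevails.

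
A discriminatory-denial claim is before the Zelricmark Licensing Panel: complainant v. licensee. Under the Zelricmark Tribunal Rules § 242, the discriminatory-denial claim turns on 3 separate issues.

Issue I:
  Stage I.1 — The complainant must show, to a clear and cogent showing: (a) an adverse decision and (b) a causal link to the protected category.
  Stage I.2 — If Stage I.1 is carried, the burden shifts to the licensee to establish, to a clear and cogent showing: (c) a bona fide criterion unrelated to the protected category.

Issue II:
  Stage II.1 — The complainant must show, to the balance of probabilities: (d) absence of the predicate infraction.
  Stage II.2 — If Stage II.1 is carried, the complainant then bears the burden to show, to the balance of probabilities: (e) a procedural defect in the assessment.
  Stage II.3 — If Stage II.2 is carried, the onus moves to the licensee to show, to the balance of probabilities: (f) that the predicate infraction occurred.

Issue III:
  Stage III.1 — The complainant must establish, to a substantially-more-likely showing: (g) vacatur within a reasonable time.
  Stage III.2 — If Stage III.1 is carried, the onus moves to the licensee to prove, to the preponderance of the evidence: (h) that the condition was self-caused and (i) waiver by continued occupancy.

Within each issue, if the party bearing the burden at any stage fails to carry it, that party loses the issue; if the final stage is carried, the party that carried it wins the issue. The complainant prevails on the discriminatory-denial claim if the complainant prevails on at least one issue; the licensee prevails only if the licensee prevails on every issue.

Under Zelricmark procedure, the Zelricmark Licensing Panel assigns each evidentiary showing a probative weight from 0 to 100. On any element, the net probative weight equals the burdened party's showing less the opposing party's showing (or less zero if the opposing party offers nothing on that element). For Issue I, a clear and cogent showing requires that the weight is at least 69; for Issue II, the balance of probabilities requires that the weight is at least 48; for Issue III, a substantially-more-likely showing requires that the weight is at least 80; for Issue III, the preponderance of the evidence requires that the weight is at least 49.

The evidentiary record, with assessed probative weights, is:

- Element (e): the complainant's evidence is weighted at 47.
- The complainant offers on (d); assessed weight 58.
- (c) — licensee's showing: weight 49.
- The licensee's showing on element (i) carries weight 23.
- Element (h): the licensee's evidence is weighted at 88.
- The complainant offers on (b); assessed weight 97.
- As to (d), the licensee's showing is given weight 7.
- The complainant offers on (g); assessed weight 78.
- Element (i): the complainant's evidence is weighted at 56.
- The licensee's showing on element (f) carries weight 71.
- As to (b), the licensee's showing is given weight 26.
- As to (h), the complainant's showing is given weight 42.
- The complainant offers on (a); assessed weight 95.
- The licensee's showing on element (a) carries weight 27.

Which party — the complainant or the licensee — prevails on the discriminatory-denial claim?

— Issue I —
Stage I.1 — burden on complainant; standard: a clear and cogent showing (weight is at least 69).
    (a): 95 − 27 = 68 < 69 [not met]
    (b): 97 − 26 = 71 ≥ 69 [met]
  The complainant does not carry Stage I.1.
The licensee prevails on this issue.
— Issue II —
Stage II.1 — burden on complainant; standard: the balance of probabilities (weight is at least 48).
    (d): 58 − 7 = 51 ≥ 48 [met]
  Stage II.1 carried; the burden remains with the complainant.
Stage II.2 — burden on complainant; standard: the balance of probabilities (weight is at least 48).
    (e): 47 < 48 [not met]
  Not every element is met, so the complainant fails to carry Stage II.2.
The licensee prevails on this issue.
— Issue III —
At Stage III.1 the complainant must meet a substantially-more-likely showing (weight is at least 80): on (g) the weight is 78, which does not reach 80, so (g) does not meet the standard.
  Stage III.1 not carried; the complainant fails its burden.
The analysis ends at Stage III.1; the licensee prevails on this issue.
Per-issue: Issue I → licensee; Issue II → licensee; Issue III → licensee. The complainant must prevail on at least one issue; overall, the licensee prevails.

licensee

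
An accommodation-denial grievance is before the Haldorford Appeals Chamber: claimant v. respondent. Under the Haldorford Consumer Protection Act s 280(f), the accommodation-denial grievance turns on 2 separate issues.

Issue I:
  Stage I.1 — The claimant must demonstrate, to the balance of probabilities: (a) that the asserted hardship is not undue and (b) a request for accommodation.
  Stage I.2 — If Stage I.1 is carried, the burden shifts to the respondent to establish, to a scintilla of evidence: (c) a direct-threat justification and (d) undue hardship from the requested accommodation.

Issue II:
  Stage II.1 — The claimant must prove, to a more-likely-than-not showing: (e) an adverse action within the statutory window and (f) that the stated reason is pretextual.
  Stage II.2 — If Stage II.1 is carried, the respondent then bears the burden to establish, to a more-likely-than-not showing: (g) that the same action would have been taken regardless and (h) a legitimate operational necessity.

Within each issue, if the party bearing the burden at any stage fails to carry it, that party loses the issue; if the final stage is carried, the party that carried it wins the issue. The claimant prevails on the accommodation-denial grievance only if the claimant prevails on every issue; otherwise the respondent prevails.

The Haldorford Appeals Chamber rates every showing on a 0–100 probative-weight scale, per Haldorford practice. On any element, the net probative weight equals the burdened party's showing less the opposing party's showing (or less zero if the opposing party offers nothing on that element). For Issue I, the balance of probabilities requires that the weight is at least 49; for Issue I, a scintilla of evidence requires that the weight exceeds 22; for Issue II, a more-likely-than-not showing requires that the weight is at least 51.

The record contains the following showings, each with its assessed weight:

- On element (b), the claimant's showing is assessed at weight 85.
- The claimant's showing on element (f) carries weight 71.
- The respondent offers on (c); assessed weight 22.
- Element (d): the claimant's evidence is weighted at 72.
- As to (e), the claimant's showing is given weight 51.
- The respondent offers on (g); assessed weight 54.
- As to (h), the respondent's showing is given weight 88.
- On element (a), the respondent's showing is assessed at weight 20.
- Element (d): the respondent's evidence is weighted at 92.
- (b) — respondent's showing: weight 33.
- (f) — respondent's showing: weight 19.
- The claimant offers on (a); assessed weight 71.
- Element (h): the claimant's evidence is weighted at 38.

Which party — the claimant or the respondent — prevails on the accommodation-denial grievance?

claimant

— Issue I —
At Stage I.1 the claimant must meet the balance of probabilities (weight is at least 49): on (a) the weight is 71 less the opposing 20 gives net 51, ≥ 49, so (a) meets the standard; on (b) the weight is 85 less the opposing 33 gives net 52, ≥ 49, so (b) meets the standard.
  Stage I.1 is satisfied; the onus moves to the respondent.
At Stage I.2 the respondent must meet a scintilla of evidence (weight exceeds 22): on (c) the weight is 22, which does not exceed 22, so (c) does not meet the standard; on (d) the weight is 92 less the opposing 72 gives net 20, which does not exceed 22, so (d) does not meet the standard.
  Not every element is met, so the respondent fails to carry Stage I.2.
The claimant prevails on this issue.
— Issue II —
Stage II.1 — burden on claimant; standard: a more-likely-than-not showing (weight is at least 51).
    (e): 51 ≥ 51 [met]
    (f): 71 − 19 = 52 ≥ 51 [met]
  Stage II.1 carried; the burden shifts to the respondent.
Stage II.2 — burden on respondent; standard: a more-likely-than-not showing (weight is at least 51).
    (g): 54 ≥ 51 [met]
    (h): 88 − 38 = 50 < 51 [not met]
  The respondent does not carry Stage II.2.
So the claimant prevails on this issue.
Per-issue: Issue I → claimant; Issue II → claimant. The claimant must prevail on every issue; overall, the claimant prevails.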